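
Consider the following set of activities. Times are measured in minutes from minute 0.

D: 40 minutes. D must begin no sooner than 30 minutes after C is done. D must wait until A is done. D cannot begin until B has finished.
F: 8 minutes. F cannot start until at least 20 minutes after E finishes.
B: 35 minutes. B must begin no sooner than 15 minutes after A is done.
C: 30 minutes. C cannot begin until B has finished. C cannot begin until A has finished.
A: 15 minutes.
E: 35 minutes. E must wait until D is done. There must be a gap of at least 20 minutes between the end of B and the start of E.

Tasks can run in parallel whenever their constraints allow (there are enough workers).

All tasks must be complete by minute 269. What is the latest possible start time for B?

71

Nothing follows F; the deadline of minute 269 is its only limit. It must start by 269 − 8 = minute 261.
Since F (must start by minute 261, minus 20-minute gap → minute 241) depends on it, E must finish by minute 241. Backing off its 35-minute duration gives a latest start of minute 206.
Since E (must start by minute 206) depends on it, D must finish by minute 206. Backing off its 40-minute duration gives a latest start of minute 166.
Since D (must start by minute 166, minus 30-minute gap → minute 136) depends on it, C must finish by minute 136. Backing off its 30-minute duration gives a latest start of minute 106.
B has several dependents: C (must start by minute 106); D (must start by minute 166); E (must start by minute 206, minus 20-minute gap → minute 186). The earliest of those limits is minute 106, so B must start by 106 − 35 = minute 71.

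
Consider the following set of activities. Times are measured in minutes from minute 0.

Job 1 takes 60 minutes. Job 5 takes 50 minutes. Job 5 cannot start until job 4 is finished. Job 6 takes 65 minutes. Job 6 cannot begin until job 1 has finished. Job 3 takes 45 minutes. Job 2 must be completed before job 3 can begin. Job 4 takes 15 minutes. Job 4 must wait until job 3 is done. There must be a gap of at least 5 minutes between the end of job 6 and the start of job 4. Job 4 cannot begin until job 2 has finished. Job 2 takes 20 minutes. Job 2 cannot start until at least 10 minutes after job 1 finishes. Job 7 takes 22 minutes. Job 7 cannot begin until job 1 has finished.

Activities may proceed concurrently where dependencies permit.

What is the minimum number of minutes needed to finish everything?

Job 1 has no prerequisites, so it starts at minute 0 and finishes at minute 60.
After job 1 (finishes minute 60), job 7 can start at minute 60 and finishes at minute 82.
Job 6 cannot begin until job 1 (finishes minute 60). It runs from minute 60 to 60 + 65 = minute 125.
Job 2 cannot begin until job 1 (finishes minute 60, plus 10-minute gap → minute 70). It runs from minute 70 to 70 + 20 = minute 90.
After job 2 (finishes minute 90), job 3 can start at minute 90 and finishes at minute 135.
For job 4: job 3 (finishes minute 135); job 6 (finishes minute 125, plus 5-minute gap → minute 130); job 2 (finishes minute 90). Taking the maximum gives a start of minute 135, and it finishes at 135 + 15 = minute 150.
After job 4 (finishes minute 150), job 5 can start at minute 150 and finishes at minute 200.
All tasks are finished once the last one completes. Finish times: Job 1 at 60, Job 2 at 90, Job 3 at 135, Job 4 at 150, Job 5 at 200, Job 6 at 125, Job 7 at 82. The latest is minute 200.

200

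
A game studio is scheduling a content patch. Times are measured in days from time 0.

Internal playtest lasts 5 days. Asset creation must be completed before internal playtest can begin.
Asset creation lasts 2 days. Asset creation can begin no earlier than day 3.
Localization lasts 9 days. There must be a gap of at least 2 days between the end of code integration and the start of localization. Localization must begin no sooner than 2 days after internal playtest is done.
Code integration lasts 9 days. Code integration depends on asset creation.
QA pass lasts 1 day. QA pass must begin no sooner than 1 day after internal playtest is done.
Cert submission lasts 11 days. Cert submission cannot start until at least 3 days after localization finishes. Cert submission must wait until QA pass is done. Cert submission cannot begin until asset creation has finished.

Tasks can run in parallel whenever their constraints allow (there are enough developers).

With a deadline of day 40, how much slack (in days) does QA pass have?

Asset creation waits on its own release at day 3, so it starts at day 3 and finishes at 3 + 2 = day 5.
Internal playtest waits on asset creation (finishes day 5), so it starts at day 5 and finishes at 5 + 5 = day 10.
QA pass waits on internal playtest (finishes day 10, plus 1-day gap → day 11), so it starts at day 11 and finishes at 11 + 1 = day 12.

Working backward from the deadline:
To finish by day 40, cert submission (duration 11) must start no later than day 29.
QA pass feeds into cert submission (must start by day 29); so QA pass must finish by day 29 and therefore start by day 28.
So QA pass can start as early as day 11 and as late as day 28, giving 28 − 11 = 17 days of slack.

17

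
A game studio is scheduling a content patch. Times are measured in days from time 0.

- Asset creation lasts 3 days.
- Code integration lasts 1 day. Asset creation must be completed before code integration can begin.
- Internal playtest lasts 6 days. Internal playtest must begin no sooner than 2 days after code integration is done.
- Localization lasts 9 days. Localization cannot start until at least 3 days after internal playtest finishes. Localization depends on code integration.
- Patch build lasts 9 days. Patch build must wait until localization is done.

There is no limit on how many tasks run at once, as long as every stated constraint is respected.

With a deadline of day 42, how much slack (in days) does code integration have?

9

Asset creation can start immediately at day 0; it finishes at day 3.
Code integration cannot begin until asset creation (finishes day 3). It runs from day 3 to 3 + 1 = day 4.

Working backward from the deadline:
Patch build has no dependents, so it just needs to finish by day 42. Starting by 42 − 9 = day 33 achieves that.
Localization has to be done before patch build (must start by day 33). That means finishing by day 33, i.e. starting by 33 − 9 = day 24.
Internal playtest must finish before localization (must start by day 24, minus 3-day gap → day 21). With a 6-day duration, internal playtest must start by 21 − 6 = day 15.
For code integration: internal playtest (must start by day 15, minus 2-day gap → day 13); localization (must start by day 24). The most restrictive is day 13; with a 1-day duration, code integration must start by day 12.
So code integration can start as early as day 3 and as late as day 12, giving 12 − 3 = 9 days of slack.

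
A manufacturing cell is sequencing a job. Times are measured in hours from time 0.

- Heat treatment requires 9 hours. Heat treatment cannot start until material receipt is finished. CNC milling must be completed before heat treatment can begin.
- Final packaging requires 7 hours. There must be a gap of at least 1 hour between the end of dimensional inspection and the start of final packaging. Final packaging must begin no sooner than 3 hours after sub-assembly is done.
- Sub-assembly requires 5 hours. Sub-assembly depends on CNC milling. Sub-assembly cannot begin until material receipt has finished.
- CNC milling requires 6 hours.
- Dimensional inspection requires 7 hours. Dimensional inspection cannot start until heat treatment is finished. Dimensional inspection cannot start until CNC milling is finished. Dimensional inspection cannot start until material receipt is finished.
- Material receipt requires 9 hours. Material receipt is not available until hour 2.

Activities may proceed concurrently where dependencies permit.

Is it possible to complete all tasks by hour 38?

CNC milling has no prerequisites, so it starts at hour 0 and finishes at hour 6.
After its own release at hour 2, material receipt can start at hour 2 and finishes at hour 11.
Sub-assembly has to wait for CNC milling (finishes hour 6); material receipt (finishes hour 11). The latest of these is hour 11, so sub-assembly runs hour 11 to 11 + 5 = hour 16.
Heat treatment needs all of material receipt (finishes hour 11); CNC milling (finishes hour 6). That puts its earliest start at hour 11; it finishes at 11 + 9 = hour 20.
Dimensional inspection has to wait for heat treatment (finishes hour 20); CNC milling (finishes hour 6); material receipt (finishes hour 11). The latest of these is hour 20, so dimensional inspection runs hour 20 to 20 + 7 = hour 27.
Final packaging needs all of dimensional inspection (finishes hour 27, plus 1-hour gap → hour 28); sub-assembly (finishes hour 16, plus 3-hour gap → hour 19). That puts its earliest start at hour 28; it finishes at 28 + 7 = hour 35.
Every task is finished by hour 35, which is no later than the deadline of 38, so the schedule is feasible.

Yes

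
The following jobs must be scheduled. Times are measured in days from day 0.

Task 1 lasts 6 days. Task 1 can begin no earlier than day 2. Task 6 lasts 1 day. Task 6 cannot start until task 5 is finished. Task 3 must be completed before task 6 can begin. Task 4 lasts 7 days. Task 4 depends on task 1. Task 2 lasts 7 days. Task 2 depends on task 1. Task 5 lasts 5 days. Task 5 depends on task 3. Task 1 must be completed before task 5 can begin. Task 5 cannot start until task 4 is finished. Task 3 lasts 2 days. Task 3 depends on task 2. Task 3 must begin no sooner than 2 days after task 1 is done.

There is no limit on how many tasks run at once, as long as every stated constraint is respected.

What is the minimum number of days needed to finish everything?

23

Task 1 cannot begin until its own release at day 2. It runs from day 2 to 2 + 6 = day 8.
Task 4 waits on task 1 (finishes day 8), so it starts at day 8 and finishes at 8 + 7 = day 15.
Task 2 cannot begin until task 1 (finishes day 8). It runs from day 8 to 8 + 7 = day 15.
For task 3: task 2 (finishes day 15); task 1 (finishes day 8, plus 2-day gap → day 10). Taking the maximum gives a start of day 15, and it finishes at 15 + 2 = day 17.
Task 5 has to wait for task 3 (finishes day 17); task 1 (finishes day 8); task 4 (finishes day 15). The latest of these is day 17, so task 5 runs day 17 to 17 + 5 = day 22.
For task 6: task 5 (finishes day 22); task 3 (finishes day 17). Taking the maximum gives a start of day 22, and it finishes at 22 + 1 = day 23.
All tasks are finished once the last one completes. Finish times: Task 1 at 8, Task 2 at 15, Task 3 at 17, Task 4 at 15, Task 5 at 22, Task 6 at 23. The latest is day 23.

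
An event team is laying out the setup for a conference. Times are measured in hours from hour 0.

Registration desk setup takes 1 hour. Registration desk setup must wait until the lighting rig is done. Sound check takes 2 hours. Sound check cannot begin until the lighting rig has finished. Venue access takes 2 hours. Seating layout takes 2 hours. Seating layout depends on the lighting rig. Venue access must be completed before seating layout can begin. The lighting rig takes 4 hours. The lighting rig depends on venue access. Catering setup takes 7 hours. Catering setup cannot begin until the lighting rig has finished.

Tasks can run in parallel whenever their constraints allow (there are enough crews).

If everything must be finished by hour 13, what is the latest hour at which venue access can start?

0

Nothing follows seating layout; the deadline of hour 13 is its only limit. It must start by 13 − 2 = hour 11.
To finish by hour 13, registration desk setup (duration 1) must start no later than hour 12.
To finish by hour 13, catering setup (duration 7) must start no later than hour 6.
Sound check must finish by hour 13; it takes 2 hours, so it must start by 13 − 2 = hour 11.
The lighting rig must finish in time for seating layout (must start by hour 11); registration desk setup (must start by hour 12); catering setup (must start by hour 6); sound check (must start by hour 11). The tightest is hour 6, so the lighting rig must start by 6 − 4 = hour 2.
Venue access must finish in time for the lighting rig (must start by hour 2); seating layout (must start by hour 11). The tightest is hour 2, so venue access must start by 2 − 2 = hour 0.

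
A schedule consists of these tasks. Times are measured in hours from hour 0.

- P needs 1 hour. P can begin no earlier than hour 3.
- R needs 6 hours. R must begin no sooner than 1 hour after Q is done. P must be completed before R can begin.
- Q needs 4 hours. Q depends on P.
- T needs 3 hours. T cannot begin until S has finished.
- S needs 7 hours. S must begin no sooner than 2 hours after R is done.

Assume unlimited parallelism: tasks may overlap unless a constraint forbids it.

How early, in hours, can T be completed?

27

P waits on its own release at hour 3, so it starts at hour 3 and finishes at 3 + 1 = hour 4.
Q cannot begin until P (finishes hour 4). It runs from hour 4 to 4 + 4 = hour 8.
R needs all of Q (finishes hour 8, plus 1-hour gap → hour 9); P (finishes hour 4). That puts its earliest start at hour 9; it finishes at 9 + 6 = hour 15.
S cannot begin until R (finishes hour 15, plus 2-hour gap → hour 17). It runs from hour 17 to 17 + 7 = hour 24.
T waits on S (finishes hour 24), so it starts at hour 24 and finishes at 24 + 3 = hour 27.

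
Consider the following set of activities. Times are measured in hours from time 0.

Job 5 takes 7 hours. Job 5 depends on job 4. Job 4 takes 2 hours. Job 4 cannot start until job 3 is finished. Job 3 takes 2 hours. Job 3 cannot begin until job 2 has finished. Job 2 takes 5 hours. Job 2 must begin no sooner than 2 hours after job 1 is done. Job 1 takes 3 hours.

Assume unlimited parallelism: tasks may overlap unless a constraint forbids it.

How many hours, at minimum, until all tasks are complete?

21

Job 1 has no prerequisites, so it starts at hour 0 and finishes at hour 3.
After job 1 (finishes hour 3, plus 2-hour gap → hour 5), job 2 can start at hour 5 and finishes at hour 10.
After job 2 (finishes hour 10), job 3 can start at hour 10 and finishes at hour 12.
Job 4 cannot begin until job 3 (finishes hour 12). It runs from hour 12 to 12 + 2 = hour 14.
Job 5 waits on job 4 (finishes hour 14), so it starts at hour 14 and finishes at 14 + 7 = hour 21.
All tasks are finished once the last one completes. Finish times: Job 1 at 3, Job 2 at 10, Job 3 at 12, Job 4 at 14, Job 5 at 21. The latest is hour 21.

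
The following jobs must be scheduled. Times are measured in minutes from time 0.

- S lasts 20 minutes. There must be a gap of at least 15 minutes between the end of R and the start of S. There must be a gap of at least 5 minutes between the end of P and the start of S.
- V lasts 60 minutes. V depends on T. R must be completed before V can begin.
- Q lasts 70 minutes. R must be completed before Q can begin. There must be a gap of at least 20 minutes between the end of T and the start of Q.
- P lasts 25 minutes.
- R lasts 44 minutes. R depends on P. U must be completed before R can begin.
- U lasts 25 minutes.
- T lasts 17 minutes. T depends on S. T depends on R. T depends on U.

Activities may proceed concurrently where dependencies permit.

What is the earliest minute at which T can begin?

U can start immediately at minute 0; it finishes at minute 25.
Nothing blocks P, so it runs from minute 0 to minute 25.
R needs all of P (finishes minute 25); U (finishes minute 25). That puts its earliest start at minute 25; it finishes at 25 + 44 = minute 69.
S cannot start until R (finishes minute 69, plus 15-minute gap → minute 84); P (finishes minute 25, plus 5-minute gap → minute 30). The controlling bound is minute 84, so S finishes at 84 + 20 = minute 104.
T waits on S (finishes minute 104); R (finishes minute 69); U (finishes minute 25). The latest of these is minute 104, which is the earliest T can start.

104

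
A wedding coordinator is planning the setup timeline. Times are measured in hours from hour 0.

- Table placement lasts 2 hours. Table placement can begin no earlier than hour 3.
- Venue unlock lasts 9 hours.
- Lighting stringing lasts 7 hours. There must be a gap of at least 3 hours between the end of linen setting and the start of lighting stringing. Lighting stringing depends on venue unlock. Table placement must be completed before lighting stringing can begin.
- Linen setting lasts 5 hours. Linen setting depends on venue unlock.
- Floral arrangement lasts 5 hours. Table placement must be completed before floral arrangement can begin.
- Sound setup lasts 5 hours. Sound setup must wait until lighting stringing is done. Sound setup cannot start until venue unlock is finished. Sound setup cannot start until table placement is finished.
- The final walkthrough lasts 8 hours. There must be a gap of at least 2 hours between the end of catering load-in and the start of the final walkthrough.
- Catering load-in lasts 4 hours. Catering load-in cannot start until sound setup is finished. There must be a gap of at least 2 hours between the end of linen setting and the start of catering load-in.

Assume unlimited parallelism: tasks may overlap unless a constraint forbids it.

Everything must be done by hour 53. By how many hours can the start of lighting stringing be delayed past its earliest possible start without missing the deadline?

10

Table placement cannot begin until its own release at hour 3. It runs from hour 3 to 3 + 2 = hour 5.
Venue unlock can start immediately at hour 0; it finishes at hour 9.
Linen setting waits on venue unlock (finishes hour 9), so it starts at hour 9 and finishes at 9 + 5 = hour 14.
Lighting stringing cannot start until linen setting (finishes hour 14, plus 3-hour gap → hour 17); venue unlock (finishes hour 9); table placement (finishes hour 5). The controlling bound is hour 17, so lighting stringing finishes at 17 + 7 = hour 24.

Working backward from the deadline:
The final walkthrough must finish by hour 53; it takes 8 hours, so it must start by 53 − 8 = hour 45.
Catering load-in feeds into the final walkthrough (must start by hour 45, minus 2-hour gap → hour 43); so catering load-in must finish by hour 43 and therefore start by hour 39.
Sound setup must finish before catering load-in (must start by hour 39). With a 5-hour duration, sound setup must start by 39 − 5 = hour 34.
Since sound setup (must start by hour 34) depends on it, lighting stringing must finish by hour 34. Backing off its 7-hour duration gives a latest start of hour 27.
So lighting stringing can start as early as hour 17 and as late as hour 27, giving 27 − 17 = 10 hours of slack.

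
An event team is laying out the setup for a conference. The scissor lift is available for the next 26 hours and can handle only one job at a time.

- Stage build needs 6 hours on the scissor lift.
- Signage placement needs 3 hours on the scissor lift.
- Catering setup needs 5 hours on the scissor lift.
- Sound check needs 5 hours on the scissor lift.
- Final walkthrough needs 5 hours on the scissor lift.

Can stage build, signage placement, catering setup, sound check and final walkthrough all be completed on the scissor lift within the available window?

Yes

Running back to back, the jobs need 6 + 3 + 5 + 5 + 5 = 24 hours on the scissor lift.
Since 24 ≤ 26, they fit within the window.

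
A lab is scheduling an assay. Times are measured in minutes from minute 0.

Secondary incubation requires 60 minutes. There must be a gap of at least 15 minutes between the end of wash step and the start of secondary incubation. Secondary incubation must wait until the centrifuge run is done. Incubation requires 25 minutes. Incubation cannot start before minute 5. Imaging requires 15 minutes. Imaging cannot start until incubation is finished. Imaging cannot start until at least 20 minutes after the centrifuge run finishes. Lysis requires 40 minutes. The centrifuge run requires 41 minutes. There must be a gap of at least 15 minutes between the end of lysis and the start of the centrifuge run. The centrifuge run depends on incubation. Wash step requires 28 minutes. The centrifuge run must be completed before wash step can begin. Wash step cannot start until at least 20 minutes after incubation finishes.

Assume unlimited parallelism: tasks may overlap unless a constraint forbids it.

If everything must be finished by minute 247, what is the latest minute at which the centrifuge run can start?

Secondary incubation must finish by minute 247; it takes 60 minutes, so it must start by 247 − 60 = minute 187.
Since secondary incubation (must start by minute 187, minus 15-minute gap → minute 172) depends on it, wash step must finish by minute 172. Backing off its 28-minute duration gives a latest start of minute 144.
Imaging has no dependents, so it just needs to finish by minute 247. Starting by 247 − 15 = minute 232 achieves that.
The centrifuge run must finish in time for wash step (must start by minute 144); secondary incubation (must start by minute 187); imaging (must start by minute 232, minus 20-minute gap → minute 212). The tightest is minute 144, so the centrifuge run must start by 144 − 41 = minute 103.

103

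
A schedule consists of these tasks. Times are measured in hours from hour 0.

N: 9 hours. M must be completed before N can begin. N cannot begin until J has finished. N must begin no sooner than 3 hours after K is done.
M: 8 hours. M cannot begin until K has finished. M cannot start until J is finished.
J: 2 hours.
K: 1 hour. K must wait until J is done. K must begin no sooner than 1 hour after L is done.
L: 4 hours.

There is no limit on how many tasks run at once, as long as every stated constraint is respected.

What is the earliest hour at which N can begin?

L has no prerequisites, so it starts at hour 0 and finishes at hour 4.
Nothing blocks J, so it runs from hour 0 to hour 2.
For K: J (finishes hour 2); L (finishes hour 4, plus 1-hour gap → hour 5). Taking the maximum gives a start of hour 5, and it finishes at 5 + 1 = hour 6.
M needs all of K (finishes hour 6); J (finishes hour 2). That puts its earliest start at hour 6; it finishes at 6 + 8 = hour 14.
N waits on M (finishes hour 14); J (finishes hour 2); K (finishes hour 6, plus 3-hour gap → hour 9). The latest of these is hour 14, which is the earliest N can start.

14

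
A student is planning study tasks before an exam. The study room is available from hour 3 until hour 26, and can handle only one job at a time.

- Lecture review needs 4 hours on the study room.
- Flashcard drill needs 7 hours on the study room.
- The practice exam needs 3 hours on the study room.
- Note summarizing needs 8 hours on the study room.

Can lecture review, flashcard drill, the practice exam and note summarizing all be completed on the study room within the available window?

Yes

The study room window is 26 − 3 = 23 hours.
Running back to back, the jobs need 4 + 7 + 3 + 8 = 22 hours on the study room.
Since 22 ≤ 23, they fit within the window.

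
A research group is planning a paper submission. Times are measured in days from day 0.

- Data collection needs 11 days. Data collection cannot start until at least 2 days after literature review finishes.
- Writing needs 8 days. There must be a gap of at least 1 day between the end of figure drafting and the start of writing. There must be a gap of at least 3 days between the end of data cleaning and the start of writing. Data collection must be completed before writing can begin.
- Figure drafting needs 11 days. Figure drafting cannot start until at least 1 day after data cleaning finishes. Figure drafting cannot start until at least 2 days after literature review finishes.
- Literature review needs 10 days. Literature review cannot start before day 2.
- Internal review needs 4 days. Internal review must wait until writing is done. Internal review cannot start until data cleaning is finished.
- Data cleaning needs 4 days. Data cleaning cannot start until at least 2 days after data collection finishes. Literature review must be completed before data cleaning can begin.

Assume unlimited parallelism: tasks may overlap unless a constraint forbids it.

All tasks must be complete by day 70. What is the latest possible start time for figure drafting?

46

Nothing follows internal review; the deadline of day 70 is its only limit. It must start by 70 − 4 = day 66.
Writing has to be done before internal review (must start by day 66). That means finishing by day 66, i.e. starting by 66 − 8 = day 58.
Figure drafting feeds into writing (must start by day 58, minus 1-day gap → day 57); so figure drafting must finish by day 57 and therefore start by day 46.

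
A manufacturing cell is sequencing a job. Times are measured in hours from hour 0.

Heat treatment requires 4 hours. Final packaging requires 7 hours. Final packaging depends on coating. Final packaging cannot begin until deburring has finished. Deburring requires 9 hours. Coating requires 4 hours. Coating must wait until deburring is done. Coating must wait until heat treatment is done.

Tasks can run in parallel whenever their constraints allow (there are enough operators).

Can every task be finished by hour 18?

Heat treatment can start immediately at hour 0; it finishes at hour 4.
Nothing blocks deburring, so it runs from hour 0 to hour 9.
For coating: deburring (finishes hour 9); heat treatment (finishes hour 4). Taking the maximum gives a start of hour 9, and it finishes at 9 + 4 = hour 13.
Final packaging needs all of coating (finishes hour 13); deburring (finishes hour 9). That puts its earliest start at hour 13; it finishes at 13 + 7 = hour 20.
The earliest everything can be done is hour 20, which is after the deadline of 18, so it is not possible.

No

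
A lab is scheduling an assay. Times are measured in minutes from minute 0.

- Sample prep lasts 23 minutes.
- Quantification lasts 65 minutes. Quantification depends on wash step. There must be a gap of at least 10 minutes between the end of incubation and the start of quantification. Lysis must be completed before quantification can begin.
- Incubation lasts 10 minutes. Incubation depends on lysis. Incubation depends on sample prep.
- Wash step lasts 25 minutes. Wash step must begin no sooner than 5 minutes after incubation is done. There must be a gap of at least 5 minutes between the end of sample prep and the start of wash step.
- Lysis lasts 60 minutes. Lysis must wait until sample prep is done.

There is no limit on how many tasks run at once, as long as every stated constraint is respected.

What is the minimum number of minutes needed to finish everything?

188

Sample prep has no prerequisites, so it starts at minute 0 and finishes at minute 23.
Lysis cannot begin until sample prep (finishes minute 23). It runs from minute 23 to 23 + 60 = minute 83.
Incubation has to wait for lysis (finishes minute 83); sample prep (finishes minute 23). The latest of these is minute 83, so incubation runs minute 83 to 83 + 10 = minute 93.
Wash step has to wait for incubation (finishes minute 93, plus 5-minute gap → minute 98); sample prep (finishes minute 23, plus 5-minute gap → minute 28). The latest of these is minute 98, so wash step runs minute 98 to 98 + 25 = minute 123.
For quantification: wash step (finishes minute 123); incubation (finishes minute 93, plus 10-minute gap → minute 103); lysis (finishes minute 83). Taking the maximum gives a start of minute 123, and it finishes at 123 + 65 = minute 188.
All tasks are finished once the last one completes. Finish times: Sample prep at 23, Lysis at 83, Incubation at 93, Wash step at 123, Quantification at 188. The latest is minute 188.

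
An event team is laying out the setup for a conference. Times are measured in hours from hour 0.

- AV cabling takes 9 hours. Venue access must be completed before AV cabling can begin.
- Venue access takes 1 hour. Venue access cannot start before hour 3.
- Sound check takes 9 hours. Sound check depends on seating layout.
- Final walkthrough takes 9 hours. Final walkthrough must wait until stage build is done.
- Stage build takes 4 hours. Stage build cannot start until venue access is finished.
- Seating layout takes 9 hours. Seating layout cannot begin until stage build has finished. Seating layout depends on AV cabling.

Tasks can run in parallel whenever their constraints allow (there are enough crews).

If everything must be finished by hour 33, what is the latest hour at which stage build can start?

11

To finish by hour 33, sound check (duration 9) must start no later than hour 24.
Since sound check (must start by hour 24) depends on it, seating layout must finish by hour 24. Backing off its 9-hour duration gives a latest start of hour 15.
Final walkthrough must finish by hour 33; it takes 9 hours, so it must start by 33 − 9 = hour 24.
Stage build feeds seating layout (must start by hour 15); final walkthrough (must start by hour 24). Taking the minimum, stage build must finish by hour 15 and start by 15 − 4 = hour 11.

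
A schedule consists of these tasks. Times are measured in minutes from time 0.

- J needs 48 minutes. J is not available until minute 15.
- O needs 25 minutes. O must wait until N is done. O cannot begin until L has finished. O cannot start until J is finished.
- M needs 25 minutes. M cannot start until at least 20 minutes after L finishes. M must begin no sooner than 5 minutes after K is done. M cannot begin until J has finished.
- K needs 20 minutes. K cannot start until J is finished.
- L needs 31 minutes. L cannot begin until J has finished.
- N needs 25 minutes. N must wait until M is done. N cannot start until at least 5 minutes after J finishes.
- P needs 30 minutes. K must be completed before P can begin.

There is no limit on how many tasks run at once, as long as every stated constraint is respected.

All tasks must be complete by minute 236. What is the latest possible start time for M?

O must finish by minute 236; it takes 25 minutes, so it must start by 236 − 25 = minute 211.
N must finish before O (must start by minute 211). With a 25-minute duration, N must start by 211 − 25 = minute 186.
M must finish before N (must start by minute 186). With a 25-minute duration, M must start by 186 − 25 = minute 161.

161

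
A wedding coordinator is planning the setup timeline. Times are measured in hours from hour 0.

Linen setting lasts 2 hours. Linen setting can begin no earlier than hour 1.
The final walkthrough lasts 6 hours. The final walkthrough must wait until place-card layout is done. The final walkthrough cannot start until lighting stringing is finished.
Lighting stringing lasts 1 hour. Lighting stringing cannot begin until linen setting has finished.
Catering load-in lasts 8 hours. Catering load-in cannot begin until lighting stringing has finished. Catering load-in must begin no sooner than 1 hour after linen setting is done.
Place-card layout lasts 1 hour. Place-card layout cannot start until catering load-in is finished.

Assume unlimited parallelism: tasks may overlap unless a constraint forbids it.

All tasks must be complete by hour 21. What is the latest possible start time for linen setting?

3

Nothing follows the final walkthrough; the deadline of hour 21 is its only limit. It must start by 21 − 6 = hour 15.
Place-card layout feeds into the final walkthrough (must start by hour 15); so place-card layout must finish by hour 15 and therefore start by hour 14.
Catering load-in has to be done before place-card layout (must start by hour 14). That means finishing by hour 14, i.e. starting by 14 − 8 = hour 6.
Lighting stringing feeds catering load-in (must start by hour 6); the final walkthrough (must start by hour 15). Taking the minimum, lighting stringing must finish by hour 6 and start by 6 − 1 = hour 5.
Linen setting feeds lighting stringing (must start by hour 5); catering load-in (must start by hour 6, minus 1-hour gap → hour 5). Taking the minimum, linen setting must finish by hour 5 and start by 5 − 2 = hour 3.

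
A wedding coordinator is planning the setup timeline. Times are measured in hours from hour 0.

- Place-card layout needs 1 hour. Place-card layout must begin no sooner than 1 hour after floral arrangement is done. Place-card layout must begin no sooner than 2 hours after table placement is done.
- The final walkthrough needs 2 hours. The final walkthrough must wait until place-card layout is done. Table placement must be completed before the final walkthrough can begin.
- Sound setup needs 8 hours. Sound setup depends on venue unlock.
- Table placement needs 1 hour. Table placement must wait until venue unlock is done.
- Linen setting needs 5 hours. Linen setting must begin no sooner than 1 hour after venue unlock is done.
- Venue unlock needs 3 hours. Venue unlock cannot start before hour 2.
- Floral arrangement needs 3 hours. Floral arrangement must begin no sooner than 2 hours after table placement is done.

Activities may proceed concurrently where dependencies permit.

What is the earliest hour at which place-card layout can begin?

Venue unlock waits on its own release at hour 2, so it starts at hour 2 and finishes at 2 + 3 = hour 5.
Table placement waits on venue unlock (finishes hour 5), so it starts at hour 5 and finishes at 5 + 1 = hour 6.
Floral arrangement waits on table placement (finishes hour 6, plus 2-hour gap → hour 8), so it starts at hour 8 and finishes at 8 + 3 = hour 11.
Place-card layout waits on floral arrangement (finishes hour 11, plus 1-hour gap → hour 12); table placement (finishes hour 6, plus 2-hour gap → hour 8). The latest of these is hour 12, which is the earliest place-card layout can start.

12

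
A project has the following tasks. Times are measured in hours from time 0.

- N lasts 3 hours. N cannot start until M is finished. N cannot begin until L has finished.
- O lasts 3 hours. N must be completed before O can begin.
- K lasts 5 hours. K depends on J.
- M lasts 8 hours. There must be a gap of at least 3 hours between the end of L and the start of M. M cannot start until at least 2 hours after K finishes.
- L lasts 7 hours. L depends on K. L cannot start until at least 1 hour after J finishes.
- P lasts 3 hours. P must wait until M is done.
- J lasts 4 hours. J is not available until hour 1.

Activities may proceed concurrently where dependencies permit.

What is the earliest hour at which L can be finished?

J cannot begin until its own release at hour 1. It runs from hour 1 to 1 + 4 = hour 5.
K cannot begin until J (finishes hour 5). It runs from hour 5 to 5 + 5 = hour 10.
L needs all of K (finishes hour 10); J (finishes hour 5, plus 1-hour gap → hour 6). That puts its earliest start at hour 10; it finishes at 10 + 7 = hour 17.

17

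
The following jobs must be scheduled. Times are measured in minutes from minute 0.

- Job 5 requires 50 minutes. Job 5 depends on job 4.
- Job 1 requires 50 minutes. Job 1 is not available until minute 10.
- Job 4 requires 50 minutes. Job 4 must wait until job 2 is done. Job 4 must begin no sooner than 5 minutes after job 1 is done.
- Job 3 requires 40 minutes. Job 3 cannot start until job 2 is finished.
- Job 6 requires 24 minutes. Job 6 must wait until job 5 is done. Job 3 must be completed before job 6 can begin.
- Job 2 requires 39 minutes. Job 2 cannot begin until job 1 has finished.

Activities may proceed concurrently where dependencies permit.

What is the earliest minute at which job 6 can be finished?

223

Job 1 waits on its own release at minute 10, so it starts at minute 10 and finishes at 10 + 50 = minute 60.
Job 2 cannot begin until job 1 (finishes minute 60). It runs from minute 60 to 60 + 39 = minute 99.
Job 4 has to wait for job 2 (finishes minute 99); job 1 (finishes minute 60, plus 5-minute gap → minute 65). The latest of these is minute 99, so job 4 runs minute 99 to 99 + 50 = minute 149.
After job 4 (finishes minute 149), job 5 can start at minute 149 and finishes at minute 199.
Job 3 cannot begin until job 2 (finishes minute 99). It runs from minute 99 to 99 + 40 = minute 139.
Job 6 needs all of job 5 (finishes minute 199); job 3 (finishes minute 139). That puts its earliest start at minute 199; it finishes at 199 + 24 = minute 223.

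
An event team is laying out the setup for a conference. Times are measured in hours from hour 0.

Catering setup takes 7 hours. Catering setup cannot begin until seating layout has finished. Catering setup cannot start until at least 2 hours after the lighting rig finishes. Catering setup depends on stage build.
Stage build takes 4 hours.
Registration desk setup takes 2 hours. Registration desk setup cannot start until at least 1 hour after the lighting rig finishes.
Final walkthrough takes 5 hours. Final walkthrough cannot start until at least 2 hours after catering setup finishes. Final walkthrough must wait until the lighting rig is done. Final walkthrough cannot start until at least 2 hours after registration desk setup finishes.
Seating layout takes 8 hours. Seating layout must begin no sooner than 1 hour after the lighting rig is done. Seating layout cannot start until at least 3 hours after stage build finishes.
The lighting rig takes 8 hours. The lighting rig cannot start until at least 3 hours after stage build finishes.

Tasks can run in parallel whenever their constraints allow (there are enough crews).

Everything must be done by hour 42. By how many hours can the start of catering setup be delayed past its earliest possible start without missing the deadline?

Nothing blocks stage build, so it runs from hour 0 to hour 4.
The lighting rig cannot begin until stage build (finishes hour 4, plus 3-hour gap → hour 7). It runs from hour 7 to 7 + 8 = hour 15.
Seating layout cannot start until the lighting rig (finishes hour 15, plus 1-hour gap → hour 16); stage build (finishes hour 4, plus 3-hour gap → hour 7). The controlling bound is hour 16, so seating layout finishes at 16 + 8 = hour 24.
Catering setup cannot start until seating layout (finishes hour 24); the lighting rig (finishes hour 15, plus 2-hour gap → hour 17); stage build (finishes hour 4). The controlling bound is hour 24, so catering setup finishes at 24 + 7 = hour 31.

Working backward from the deadline:
Final walkthrough must finish by hour 42; it takes 5 hours, so it must start by 42 − 5 = hour 37.
Catering setup has to be done before final walkthrough (must start by hour 37, minus 2-hour gap → hour 35). That means finishing by hour 35, i.e. starting by 35 − 7 = hour 28.
So catering setup can start as early as hour 24 and as late as hour 28, giving 28 − 24 = 4 hours of slack.

4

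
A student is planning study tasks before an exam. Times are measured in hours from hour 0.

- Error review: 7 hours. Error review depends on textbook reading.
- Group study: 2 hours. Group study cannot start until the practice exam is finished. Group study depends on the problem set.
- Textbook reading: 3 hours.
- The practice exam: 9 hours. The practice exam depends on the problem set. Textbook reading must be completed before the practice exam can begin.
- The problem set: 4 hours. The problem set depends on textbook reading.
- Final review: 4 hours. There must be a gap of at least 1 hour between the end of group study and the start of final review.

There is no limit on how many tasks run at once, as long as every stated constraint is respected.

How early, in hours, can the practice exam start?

Nothing blocks textbook reading, so it runs from hour 0 to hour 3.
After textbook reading (finishes hour 3), the problem set can start at hour 3 and finishes at hour 7.
The practice exam waits on the problem set (finishes hour 7); textbook reading (finishes hour 3). The latest of these is hour 7, which is the earliest the practice exam can start.

7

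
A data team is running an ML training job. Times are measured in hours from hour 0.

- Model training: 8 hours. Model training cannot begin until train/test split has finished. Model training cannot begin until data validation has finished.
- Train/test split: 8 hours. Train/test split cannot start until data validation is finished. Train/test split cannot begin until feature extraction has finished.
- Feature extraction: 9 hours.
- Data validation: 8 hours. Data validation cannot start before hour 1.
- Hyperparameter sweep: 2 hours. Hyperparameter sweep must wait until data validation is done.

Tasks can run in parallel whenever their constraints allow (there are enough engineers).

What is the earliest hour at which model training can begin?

Feature extraction can start immediately at hour 0; it finishes at hour 9.
Data validation waits on its own release at hour 1, so it starts at hour 1 and finishes at 1 + 8 = hour 9.
For train/test split: data validation (finishes hour 9); feature extraction (finishes hour 9). Taking the maximum gives a start of hour 9, and it finishes at 9 + 8 = hour 17.
Model training waits on train/test split (finishes hour 17); data validation (finishes hour 9). The latest of these is hour 17, which is the earliest model training can start.

17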